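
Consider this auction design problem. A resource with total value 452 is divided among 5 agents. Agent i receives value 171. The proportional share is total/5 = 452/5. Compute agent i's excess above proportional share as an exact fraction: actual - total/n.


Step 1: Proportional share = 452/5
Step 2: Agent's actual allocation = 171
Step 3: Excess = 171 - 452/5 = 403/5

403/5


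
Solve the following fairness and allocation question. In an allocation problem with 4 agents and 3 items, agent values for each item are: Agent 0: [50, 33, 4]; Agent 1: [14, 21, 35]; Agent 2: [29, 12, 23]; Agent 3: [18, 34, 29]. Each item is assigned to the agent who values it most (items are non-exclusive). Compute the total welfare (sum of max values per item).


Step 1: For each item, find the maximum value among all agents.
Step 2: Item 0 -> Agent 0 (value 50)
Step 3: Item 1 -> Agent 3 (value 34)
Step 4: Item 2 -> Agent 1 (value 35)
Step 5: Total welfare = 50 + 34 + 35 = 119

119


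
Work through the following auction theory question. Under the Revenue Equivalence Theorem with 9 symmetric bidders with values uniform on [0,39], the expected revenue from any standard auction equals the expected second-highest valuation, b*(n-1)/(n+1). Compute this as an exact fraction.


Step 1: By Revenue Equivalence, expected revenue = b*(n-1)/(n+1)
Step 2: Substituting n = 9, b = 39
Step 3: Revenue = 39*(9-1)/(9+1) = 39*8/10
Step 4: Revenue = 312/10 = 156/5

156/5


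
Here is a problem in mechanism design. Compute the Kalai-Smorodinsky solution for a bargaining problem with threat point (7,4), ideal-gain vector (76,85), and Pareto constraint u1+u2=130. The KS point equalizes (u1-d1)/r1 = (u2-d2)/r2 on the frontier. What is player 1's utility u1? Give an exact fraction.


Step 1: At the KS point, (u1-d1)/r1 = (u2-d2)/r2 = t and u1+u2 = 130
Step 2: u1 = d1 + r1*t and u2 = d2 + r2*t, so (d1 + r1*t) + (d2 + r2*t) = 130
Step 3: t = (130 - 7 - 4)/(76 + 85) = 119/161 = 17/23
Step 4: u1 = d1 + r1*t = 7 + 76 * 17/23 = 1453/23
Step 5: (Check: u2 = d2 + r2*t = 1537/23; u1+u2 = 1453/23 + 1537/23 = 130, on the frontier.)

1453/23


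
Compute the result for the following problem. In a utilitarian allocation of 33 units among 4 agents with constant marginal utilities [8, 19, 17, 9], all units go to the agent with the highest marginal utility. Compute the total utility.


Step 1: The marginal utilities are [8, 19, 17, 9]
Step 2: The highest marginal utility is 19
Step 3: All 33 units go to that agent
Step 4: Total utility = 19 * 33 = 627

627


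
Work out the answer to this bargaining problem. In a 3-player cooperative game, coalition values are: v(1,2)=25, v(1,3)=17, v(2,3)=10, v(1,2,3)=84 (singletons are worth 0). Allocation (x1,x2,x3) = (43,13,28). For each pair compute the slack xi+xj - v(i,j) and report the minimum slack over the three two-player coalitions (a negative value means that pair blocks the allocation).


Step 1: Slack for coalition (1,2): x1+x2 - v12 = 56 - 25 = 31
Step 2: Slack for coalition (1,3): x1+x3 - v13 = 71 - 17 = 54
Step 3: Slack for coalition (2,3): x2+x3 - v23 = 41 - 10 = 31
Step 4: Minimum slack = min(31, 54, 31) = 31, attained by (1,2) and (2,3); no pair can gain by deviating, so the allocation is in the core

31


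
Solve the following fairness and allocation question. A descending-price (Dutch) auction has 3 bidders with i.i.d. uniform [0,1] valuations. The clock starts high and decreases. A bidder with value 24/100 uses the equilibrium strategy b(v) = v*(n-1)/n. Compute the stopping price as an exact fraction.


Step 1: Dutch auctions are strategically equivalent to first-price auctions
Step 2: The equilibrium bid is b(v) = v*(n-1)/n
Step 3: b = 6/25 * 2/3
Step 4: b = 4/25

4/25


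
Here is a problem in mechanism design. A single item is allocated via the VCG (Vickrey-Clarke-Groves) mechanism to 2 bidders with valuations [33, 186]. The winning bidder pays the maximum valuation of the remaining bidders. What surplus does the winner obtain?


Step 1: The winner is the agent with the highest value: agent 1 with value 186
Step 2: Values of other agents: [33]
Step 3: VCG payment = max of others' values = 33
Step 4: Surplus = 186 - 33 = 153

153


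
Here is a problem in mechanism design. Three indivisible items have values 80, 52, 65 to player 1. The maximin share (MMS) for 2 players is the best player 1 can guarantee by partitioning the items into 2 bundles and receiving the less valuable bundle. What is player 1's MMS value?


Step 1: Item values = 80, 52, 65
Step 2: Enumerate all 2-bundle partitions and take the smaller bundle:
  Partition 1: {80} vs {52,65} -> bundles 80, 117; min = 80
  Partition 2: {52} vs {80,65} -> bundles 52, 145; min = 52
  Partition 3: {65} vs {80,52} -> bundles 65, 132; min = 65
Step 3: MMS = max(80, 52, 65) = 80

80


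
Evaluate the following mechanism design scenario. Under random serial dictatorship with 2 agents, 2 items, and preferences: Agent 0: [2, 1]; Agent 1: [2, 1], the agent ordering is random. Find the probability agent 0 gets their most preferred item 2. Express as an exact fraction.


Step 1: Agent 0 wants item 2
Step 2: There are 2 possible orderings of agents
Step 3: In 1 orderings, agent 0 gets item 2
Step 4: Probability = 1/2

1/2


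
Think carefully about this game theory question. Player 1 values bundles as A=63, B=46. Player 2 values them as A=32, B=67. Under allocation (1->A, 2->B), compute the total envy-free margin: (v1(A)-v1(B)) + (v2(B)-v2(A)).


Step 1: Player 1's margin = v1(A) - v1(B) = 63 - 46 = 17
Step 2: Player 2's margin = v2(B) - v2(A) = 67 - 32 = 35
Step 3: Total margin = 17 + 35 = 52

52


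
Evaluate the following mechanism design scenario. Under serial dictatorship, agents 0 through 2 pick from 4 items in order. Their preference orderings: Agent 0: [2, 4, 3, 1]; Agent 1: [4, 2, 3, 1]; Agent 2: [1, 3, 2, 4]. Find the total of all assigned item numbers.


Step 1: Agent 0 picks item 2
Step 2: Agent 1 picks item 4
Step 3: Agent 2 picks item 1
Step 4: Sum = 2 + 4 + 1 = 7

7


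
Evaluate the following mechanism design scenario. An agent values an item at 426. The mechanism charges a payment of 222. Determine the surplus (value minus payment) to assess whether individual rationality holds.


Step 1: Surplus = value - payment = 426 - 222 = 204
Step 2: IR is satisfied (surplus >= 0)

204


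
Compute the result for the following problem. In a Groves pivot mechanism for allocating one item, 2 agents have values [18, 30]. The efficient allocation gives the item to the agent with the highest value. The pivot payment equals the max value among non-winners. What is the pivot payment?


Step 1: The efficient winner is agent 1 with value 30
Step 2: Other agents' values: [18]
Step 3: Pivot payment = max(others) = 18
Step 4: The winner pays 18

18


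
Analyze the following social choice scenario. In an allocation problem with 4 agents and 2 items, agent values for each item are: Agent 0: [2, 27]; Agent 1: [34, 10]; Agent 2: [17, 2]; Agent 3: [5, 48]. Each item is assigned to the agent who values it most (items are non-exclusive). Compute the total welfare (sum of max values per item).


Step 1: For each item, find the maximum value among all agents.
Step 2: Item 0 -> Agent 1 (value 34)
Step 3: Item 1 -> Agent 3 (value 48)
Step 4: Total welfare = 34 + 48 = 82

82


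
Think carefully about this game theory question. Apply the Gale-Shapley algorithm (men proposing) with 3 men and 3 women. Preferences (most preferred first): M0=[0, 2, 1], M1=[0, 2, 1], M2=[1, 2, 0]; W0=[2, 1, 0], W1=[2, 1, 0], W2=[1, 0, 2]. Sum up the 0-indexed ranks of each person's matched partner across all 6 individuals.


Step 1: Run Gale-Shapley (men propose, women hold best offer):
  M0 proposes to W0; she accepts
  M1 proposes to W0; she switches from M0
  M2 proposes to W1; she accepts
  M0 proposes to W2; she accepts
Step 2: Final matching: W0-M1, W1-M2, W2-M0
Step 3: 0-indexed ranks (man's rank of his match, then woman's): 0 + 1 + 0 + 0 + 1 + 1
Step 4: Total rank sum = 3

3


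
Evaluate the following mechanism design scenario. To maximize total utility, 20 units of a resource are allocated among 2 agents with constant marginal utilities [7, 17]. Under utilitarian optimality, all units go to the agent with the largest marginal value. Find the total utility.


Step 1: The marginal utilities are [7, 17]
Step 2: The highest marginal utility is 17
Step 3: All 20 units go to that agent
Step 4: Total utility = 17 * 20 = 340

340


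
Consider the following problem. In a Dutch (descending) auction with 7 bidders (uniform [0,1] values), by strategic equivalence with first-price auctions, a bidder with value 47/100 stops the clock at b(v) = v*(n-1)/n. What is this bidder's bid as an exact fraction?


Step 1: Dutch auctions are strategically equivalent to first-price auctions
Step 2: The equilibrium bid is b(v) = v*(n-1)/n
Step 3: b = 47/100 * 6/7
Step 4: b = 141/350

141/350


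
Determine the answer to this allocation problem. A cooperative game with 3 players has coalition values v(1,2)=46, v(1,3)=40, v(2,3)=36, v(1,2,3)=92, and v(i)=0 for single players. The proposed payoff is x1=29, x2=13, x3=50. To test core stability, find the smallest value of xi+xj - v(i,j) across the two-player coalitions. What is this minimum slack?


Step 1: Slack for coalition (1,2): x1+x2 - v12 = 42 - 46 = -4
Step 2: Slack for coalition (1,3): x1+x3 - v13 = 79 - 40 = 39
Step 3: Slack for coalition (2,3): x2+x3 - v23 = 63 - 36 = 27
Step 4: Minimum slack = min(-4, 39, 27) = -4, attained by (1,2); coalition (1,2) can block (slack < 0), so the allocation is not in the core

-4


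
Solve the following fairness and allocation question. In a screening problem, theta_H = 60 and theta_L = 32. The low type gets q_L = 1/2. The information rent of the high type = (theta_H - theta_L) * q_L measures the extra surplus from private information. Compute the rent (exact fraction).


Step 1: theta_H - theta_L = 60 - 32 = 28
Step 2: Information rent = (theta_H - theta_L) * q_L
Step 3: = 28 * 1/2
Step 4: = 14

14


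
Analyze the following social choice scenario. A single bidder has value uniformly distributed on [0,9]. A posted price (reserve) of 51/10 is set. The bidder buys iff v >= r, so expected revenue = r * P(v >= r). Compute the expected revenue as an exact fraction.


Step 1: Posted price r = 51/10, value support [0,9]
Step 2: P(v >= r) = (9 - 51/10)/9 = 13/30
Step 3: Expected revenue = r * P(v >= r) = 51/10 * 13/30
Step 4: Revenue = 221/100

221/100


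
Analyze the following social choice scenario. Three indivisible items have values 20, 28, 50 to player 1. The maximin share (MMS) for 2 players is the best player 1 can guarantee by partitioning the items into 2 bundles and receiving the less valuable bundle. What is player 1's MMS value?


Step 1: Item values = 20, 28, 50
Step 2: Enumerate all 2-bundle partitions and take the smaller bundle:
  Partition 1: {20} vs {28,50} -> bundles 20, 78; min = 20
  Partition 2: {28} vs {20,50} -> bundles 28, 70; min = 28
  Partition 3: {50} vs {20,28} -> bundles 50, 48; min = 48
Step 3: MMS = max(20, 28, 48) = 48

48


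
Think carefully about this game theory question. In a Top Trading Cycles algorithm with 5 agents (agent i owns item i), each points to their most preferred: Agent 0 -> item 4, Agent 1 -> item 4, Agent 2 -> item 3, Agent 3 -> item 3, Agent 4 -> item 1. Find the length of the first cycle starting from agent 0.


Step 1: Trace the pointer graph from agent 0: 0 -> 4 -> 1 -> 4
Step 2: A cycle is detected when we revisit agent 4
Step 3: The cycle is: 4 -> 1 -> 4
Step 4: Cycle length = 2

2


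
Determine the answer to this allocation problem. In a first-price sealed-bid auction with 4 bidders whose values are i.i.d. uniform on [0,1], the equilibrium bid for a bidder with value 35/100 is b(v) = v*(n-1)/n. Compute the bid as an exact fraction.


Step 1: The symmetric BNE bidding function is b(v) = v * (n-1) / n
Step 2: Substitute v = 7/20 and n = 4
Step 3: b = 7/20 * 3/4
Step 4: b = 21/80

21/80


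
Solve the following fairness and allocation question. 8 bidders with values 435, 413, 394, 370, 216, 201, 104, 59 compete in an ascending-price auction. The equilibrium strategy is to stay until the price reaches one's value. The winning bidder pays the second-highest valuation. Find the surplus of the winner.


Step 1: Identify the highest value: 435
Step 2: Identify the second-highest value: 413
Step 3: The final price = second-highest value = 413
Step 4: Surplus = 435 - 413 = 22

22


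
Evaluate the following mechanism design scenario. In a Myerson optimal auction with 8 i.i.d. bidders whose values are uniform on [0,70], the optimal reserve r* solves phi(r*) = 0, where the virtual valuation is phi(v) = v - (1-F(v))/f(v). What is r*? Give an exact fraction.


Step 1: For U[0,70], F(v) = v/70 and f(v) = 1/70
Step 2: phi(v) = v - (1 - v/70)/(1/70) = v - (70 - v) = 2v - 70
Step 3: Set phi(r*) = 0: 2r* - 70 = 0
Step 4: r* = 70/2 = 35 (the number of bidders n = 8 does not enter)

35


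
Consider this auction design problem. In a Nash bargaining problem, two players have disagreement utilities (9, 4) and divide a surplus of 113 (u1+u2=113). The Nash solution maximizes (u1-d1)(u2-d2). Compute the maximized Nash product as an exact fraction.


Step 1: The Nash solution splits surplus symmetrically above the disagreement point
Step 2: u1 = (total + d1 - d2)/2 = (113 + 9 - 4)/2 = 59
Step 3: u2 = (total - d1 + d2)/2 = (113 - 9 + 4)/2 = 54
Step 4: Nash product = (59 - 9) * (54 - 4)
Step 5: = 50 * 50 = 2500

2500


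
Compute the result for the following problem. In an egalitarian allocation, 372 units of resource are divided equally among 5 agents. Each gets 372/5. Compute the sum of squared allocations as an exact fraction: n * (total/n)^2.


Step 1: Each agent's share = 372/5
Step 2: Square of each share = (372/5)^2 = 138384/25
Step 3: Sum of squares = 5 * 138384/25 = 138384/5

138384/5


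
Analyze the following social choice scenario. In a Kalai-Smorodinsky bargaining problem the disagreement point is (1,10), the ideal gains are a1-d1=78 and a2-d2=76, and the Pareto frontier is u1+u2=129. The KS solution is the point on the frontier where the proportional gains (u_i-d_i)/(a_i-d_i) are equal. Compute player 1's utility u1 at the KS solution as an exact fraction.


Step 1: At the KS point, (u1-d1)/r1 = (u2-d2)/r2 = t and u1+u2 = 129
Step 2: u1 = d1 + r1*t and u2 = d2 + r2*t, so (d1 + r1*t) + (d2 + r2*t) = 129
Step 3: t = (129 - 1 - 10)/(78 + 76) = 118/154 = 59/77
Step 4: u1 = d1 + r1*t = 1 + 78 * 59/77 = 4679/77
Step 5: (Check: u2 = d2 + r2*t = 5254/77; u1+u2 = 4679/77 + 5254/77 = 129, on the frontier.)

4679/77


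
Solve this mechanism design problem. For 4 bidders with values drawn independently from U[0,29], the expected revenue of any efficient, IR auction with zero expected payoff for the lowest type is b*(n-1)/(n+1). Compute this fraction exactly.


Step 1: By Revenue Equivalence, expected revenue = b*(n-1)/(n+1)
Step 2: Substituting n = 4, b = 29
Step 3: Revenue = 29*(4-1)/(4+1) = 29*3/5
Step 4: Revenue = 87/5

87/5


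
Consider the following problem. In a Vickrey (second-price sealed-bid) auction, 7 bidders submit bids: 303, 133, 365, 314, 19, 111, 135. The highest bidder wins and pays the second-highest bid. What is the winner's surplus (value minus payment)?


Step 1: Sort bids in descending order: 365, 314, 303, 135, 133, 111, 19
Step 2: The winning bid is the highest: 365
Step 3: The payment equals the second-highest bid: 314
Step 4: Surplus = winner's bid - payment = 365 - 314 = 51

51


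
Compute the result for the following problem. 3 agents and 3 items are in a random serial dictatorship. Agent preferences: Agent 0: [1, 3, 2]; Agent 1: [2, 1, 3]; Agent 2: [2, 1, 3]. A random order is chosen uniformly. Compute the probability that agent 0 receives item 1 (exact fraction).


Step 1: Agent 0 wants item 1
Step 2: There are 6 possible orderings of agents
Step 3: In 4 orderings, agent 0 gets item 1
Step 4: Probability = 4/6 = 2/3

2/3


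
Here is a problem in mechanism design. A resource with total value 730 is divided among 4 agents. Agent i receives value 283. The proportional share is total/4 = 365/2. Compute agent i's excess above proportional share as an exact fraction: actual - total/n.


Step 1: Proportional share = 730/4 = 365/2
Step 2: Agent's actual allocation = 283
Step 3: Excess = 283 - 365/2 = 201/2

201/2


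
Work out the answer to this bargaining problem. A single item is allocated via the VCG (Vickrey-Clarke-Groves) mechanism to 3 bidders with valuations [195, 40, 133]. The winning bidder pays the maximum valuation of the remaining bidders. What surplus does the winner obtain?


Step 1: The winner is the agent with the highest value: agent 0 with value 195
Step 2: Values of other agents: [40, 133]
Step 3: VCG payment = max of others' values = 133
Step 4: Surplus = 195 - 133 = 62

62


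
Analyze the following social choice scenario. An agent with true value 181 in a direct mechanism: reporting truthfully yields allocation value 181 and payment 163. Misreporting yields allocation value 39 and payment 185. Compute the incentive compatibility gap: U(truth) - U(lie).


Step 1: U(truth) = value - payment = 181 - 163 = 18
Step 2: U(lie) = allocation - payment = 39 - 185 = -146
Step 3: IC gap = 18 - (-146) = 164

164


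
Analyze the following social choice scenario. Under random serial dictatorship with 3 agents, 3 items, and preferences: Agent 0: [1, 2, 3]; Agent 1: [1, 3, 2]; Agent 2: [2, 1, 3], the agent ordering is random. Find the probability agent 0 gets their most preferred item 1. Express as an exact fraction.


Step 1: Agent 0 wants item 1
Step 2: There are 6 possible orderings of agents
Step 3: In 3 orderings, agent 0 gets item 1
Step 4: Probability = 3/6 = 1/2

1/2


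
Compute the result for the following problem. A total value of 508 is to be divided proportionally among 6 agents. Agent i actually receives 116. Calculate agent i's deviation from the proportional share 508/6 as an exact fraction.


Step 1: Proportional share = 508/6 = 254/3
Step 2: Agent's actual allocation = 116
Step 3: Excess = 116 - 254/3 = 94/3

94/3


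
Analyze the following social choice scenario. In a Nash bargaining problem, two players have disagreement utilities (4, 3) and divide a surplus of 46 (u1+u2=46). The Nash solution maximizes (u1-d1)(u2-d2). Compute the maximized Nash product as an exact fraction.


Step 1: The Nash solution splits surplus symmetrically above the disagreement point
Step 2: u1 = (total + d1 - d2)/2 = (46 + 4 - 3)/2 = 47/2
Step 3: u2 = (total - d1 + d2)/2 = (46 - 4 + 3)/2 = 45/2
Step 4: Nash product = (47/2 - 4) * (45/2 - 3)
Step 5: = 39/2 * 39/2 = 1521/4

1521/4


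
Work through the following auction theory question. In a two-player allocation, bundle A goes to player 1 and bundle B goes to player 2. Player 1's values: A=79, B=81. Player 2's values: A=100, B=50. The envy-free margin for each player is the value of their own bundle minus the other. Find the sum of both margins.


Step 1: Player 1's margin = v1(A) - v1(B) = 79 - 81 = -2
Step 2: Player 2's margin = v2(B) - v2(A) = 50 - 100 = -50
Step 3: Total margin = -2 + -50 = -52

-52


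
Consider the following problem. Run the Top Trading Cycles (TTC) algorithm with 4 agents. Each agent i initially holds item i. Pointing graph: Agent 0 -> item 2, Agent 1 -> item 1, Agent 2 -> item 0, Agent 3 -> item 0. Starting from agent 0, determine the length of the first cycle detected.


Step 1: Trace the pointer graph from agent 0: 0 -> 2 -> 0
Step 2: A cycle is detected when we revisit agent 0
Step 3: The cycle is: 0 -> 2 -> 0
Step 4: Cycle length = 2

2


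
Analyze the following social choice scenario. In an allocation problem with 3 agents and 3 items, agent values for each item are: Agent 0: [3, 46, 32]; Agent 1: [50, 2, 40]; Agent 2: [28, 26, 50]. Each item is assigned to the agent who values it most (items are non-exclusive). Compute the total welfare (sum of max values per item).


Step 1: For each item, find the maximum value among all agents.
Step 2: Item 0 -> Agent 1 (value 50)
Step 3: Item 1 -> Agent 0 (value 46)
Step 4: Item 2 -> Agent 2 (value 50)
Step 5: Total welfare = 50 + 46 + 50 = 146

146


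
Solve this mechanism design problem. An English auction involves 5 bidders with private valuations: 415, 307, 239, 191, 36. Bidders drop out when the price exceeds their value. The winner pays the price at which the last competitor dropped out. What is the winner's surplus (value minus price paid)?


Step 1: Identify the highest value: 415
Step 2: Identify the second-highest value: 307
Step 3: The final price = second-highest value = 307
Step 4: Surplus = 415 - 307 = 108

108


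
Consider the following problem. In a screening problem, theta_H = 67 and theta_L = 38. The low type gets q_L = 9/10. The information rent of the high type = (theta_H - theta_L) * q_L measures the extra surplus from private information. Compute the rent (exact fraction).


Step 1: theta_H - theta_L = 67 - 38 = 29
Step 2: Information rent = (theta_H - theta_L) * q_L
Step 3: = 29 * 9/10
Step 4: = 261/10

261/10


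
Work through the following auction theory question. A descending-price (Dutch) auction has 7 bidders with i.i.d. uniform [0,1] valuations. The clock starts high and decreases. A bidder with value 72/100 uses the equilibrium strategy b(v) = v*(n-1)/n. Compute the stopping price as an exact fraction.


Step 1: Dutch auctions are strategically equivalent to first-price auctions
Step 2: The equilibrium bid is b(v) = v*(n-1)/n
Step 3: b = 18/25 * 6/7
Step 4: b = 108/175

108/175


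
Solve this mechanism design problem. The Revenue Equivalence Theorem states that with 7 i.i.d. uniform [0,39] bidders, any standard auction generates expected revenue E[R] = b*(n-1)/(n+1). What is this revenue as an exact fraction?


Step 1: By Revenue Equivalence, expected revenue = b*(n-1)/(n+1)
Step 2: Substituting n = 7, b = 39
Step 3: Revenue = 39*(7-1)/(7+1) = 39*6/8
Step 4: Revenue = 234/8 = 117/4

117/4


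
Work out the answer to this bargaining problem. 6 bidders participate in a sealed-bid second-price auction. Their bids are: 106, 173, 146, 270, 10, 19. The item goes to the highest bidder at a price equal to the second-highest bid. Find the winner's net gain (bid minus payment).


Step 1: Sort bids in descending order: 270, 173, 146, 106, 19, 10
Step 2: The winning bid is the highest: 270
Step 3: The payment equals the second-highest bid: 173
Step 4: Surplus = winner's bid - payment = 270 - 173 = 97

97


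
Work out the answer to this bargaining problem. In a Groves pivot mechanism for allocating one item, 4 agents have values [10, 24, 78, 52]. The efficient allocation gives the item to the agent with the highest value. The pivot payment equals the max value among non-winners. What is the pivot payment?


Step 1: The efficient winner is agent 2 with value 78
Step 2: Other agents' values: [10, 24, 52]
Step 3: Pivot payment = max(others) = 52
Step 4: The winner pays 52

52


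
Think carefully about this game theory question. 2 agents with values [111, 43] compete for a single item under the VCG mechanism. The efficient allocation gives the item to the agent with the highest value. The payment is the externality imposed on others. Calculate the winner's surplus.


Step 1: The winner is the agent with the highest value: agent 0 with value 111
Step 2: Values of other agents: [43]
Step 3: VCG payment = max of others' values = 43
Step 4: Surplus = 111 - 43 = 68

68


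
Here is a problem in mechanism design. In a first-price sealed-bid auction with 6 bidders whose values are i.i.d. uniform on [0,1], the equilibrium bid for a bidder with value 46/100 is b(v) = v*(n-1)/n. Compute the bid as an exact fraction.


Step 1: The symmetric BNE bidding function is b(v) = v * (n-1) / n
Step 2: Substitute v = 23/50 and n = 6
Step 3: b = 23/50 * 5/6
Step 4: b = 23/60

23/60


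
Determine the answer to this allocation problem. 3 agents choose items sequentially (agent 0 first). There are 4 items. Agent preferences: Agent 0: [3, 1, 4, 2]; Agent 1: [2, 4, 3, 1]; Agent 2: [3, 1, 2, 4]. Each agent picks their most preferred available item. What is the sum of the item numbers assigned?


Step 1: Agent 0 picks item 3
Step 2: Agent 1 picks item 2
Step 3: Agent 2 picks item 1
Step 4: Sum = 3 + 2 + 1 = 6

6


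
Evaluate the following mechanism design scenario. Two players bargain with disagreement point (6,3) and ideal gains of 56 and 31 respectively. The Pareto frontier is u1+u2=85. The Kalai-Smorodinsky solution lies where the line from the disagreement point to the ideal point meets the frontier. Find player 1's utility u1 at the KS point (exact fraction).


Step 1: At the KS point, (u1-d1)/r1 = (u2-d2)/r2 = t and u1+u2 = 85
Step 2: u1 = d1 + r1*t and u2 = d2 + r2*t, so (d1 + r1*t) + (d2 + r2*t) = 85
Step 3: t = (85 - 6 - 3)/(56 + 31) = 76/87
Step 4: u1 = d1 + r1*t = 6 + 56 * 76/87 = 4778/87
Step 5: (Check: u2 = d2 + r2*t = 2617/87; u1+u2 = 4778/87 + 2617/87 = 85, on the frontier.)

4778/87


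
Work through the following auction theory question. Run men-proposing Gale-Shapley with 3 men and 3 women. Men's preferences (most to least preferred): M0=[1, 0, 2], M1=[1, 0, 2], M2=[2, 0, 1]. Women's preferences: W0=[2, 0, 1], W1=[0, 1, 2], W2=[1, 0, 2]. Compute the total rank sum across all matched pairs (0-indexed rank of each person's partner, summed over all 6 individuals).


Step 1: Run Gale-Shapley (men propose, women hold best offer):
  M0 proposes to W1; she accepts
  M1 proposes to W1; rejected
  M1 proposes to W0; she accepts
  M2 proposes to W2; she accepts
Step 2: Final matching: W0-M1, W1-M0, W2-M2
Step 3: 0-indexed ranks (man's rank of his match, then woman's): 1 + 2 + 0 + 0 + 0 + 2
Step 4: Total rank sum = 5

5


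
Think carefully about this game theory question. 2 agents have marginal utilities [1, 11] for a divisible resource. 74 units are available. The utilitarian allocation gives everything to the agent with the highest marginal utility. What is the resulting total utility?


Step 1: The marginal utilities are [1, 11]
Step 2: The highest marginal utility is 11
Step 3: All 74 units go to that agent
Step 4: Total utility = 11 * 74 = 814

814


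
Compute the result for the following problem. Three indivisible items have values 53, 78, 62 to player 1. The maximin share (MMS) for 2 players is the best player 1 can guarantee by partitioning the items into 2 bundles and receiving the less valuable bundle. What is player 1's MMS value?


Step 1: Item values = 53, 78, 62
Step 2: Enumerate all 2-bundle partitions and take the smaller bundle:
  Partition 1: {53} vs {78,62} -> bundles 53, 140; min = 53
  Partition 2: {78} vs {53,62} -> bundles 78, 115; min = 78
  Partition 3: {62} vs {53,78} -> bundles 62, 131; min = 62
Step 3: MMS = max(53, 78, 62) = 78

78


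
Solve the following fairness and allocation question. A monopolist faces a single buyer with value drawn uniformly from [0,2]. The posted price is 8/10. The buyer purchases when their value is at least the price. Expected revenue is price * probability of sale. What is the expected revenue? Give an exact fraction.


Step 1: Posted price r = 4/5, value support [0,2]
Step 2: P(v >= r) = (2 - 4/5)/2 = 3/5
Step 3: Expected revenue = r * P(v >= r) = 4/5 * 3/5
Step 4: Revenue = 12/25

12/25


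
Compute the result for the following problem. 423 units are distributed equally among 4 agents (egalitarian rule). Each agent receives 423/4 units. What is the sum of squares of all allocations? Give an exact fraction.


Step 1: Each agent's share = 423/4
Step 2: Square of each share = (423/4)^2 = 178929/16
Step 3: Sum of squares = 4 * 178929/16 = 178929/4

178929/4


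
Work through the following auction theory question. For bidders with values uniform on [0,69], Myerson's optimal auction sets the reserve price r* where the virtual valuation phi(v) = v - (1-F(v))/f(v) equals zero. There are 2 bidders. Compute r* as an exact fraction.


Step 1: For U[0,69], F(v) = v/69 and f(v) = 1/69
Step 2: phi(v) = v - (1 - v/69)/(1/69) = v - (69 - v) = 2v - 69
Step 3: Set phi(r*) = 0: 2r* - 69 = 0
Step 4: r* = 69/2 (the number of bidders n = 2 does not enter)

69/2


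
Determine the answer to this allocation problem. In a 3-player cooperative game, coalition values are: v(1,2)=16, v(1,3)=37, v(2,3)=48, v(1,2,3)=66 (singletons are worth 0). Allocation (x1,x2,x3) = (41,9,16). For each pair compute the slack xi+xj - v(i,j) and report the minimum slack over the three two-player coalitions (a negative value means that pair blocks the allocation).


Step 1: Slack for coalition (1,2): x1+x2 - v12 = 50 - 16 = 34
Step 2: Slack for coalition (1,3): x1+x3 - v13 = 57 - 37 = 20
Step 3: Slack for coalition (2,3): x2+x3 - v23 = 25 - 48 = -23
Step 4: Minimum slack = min(34, 20, -23) = -23, attained by (2,3); coalition (2,3) can block (slack < 0), so the allocation is not in the core

-23


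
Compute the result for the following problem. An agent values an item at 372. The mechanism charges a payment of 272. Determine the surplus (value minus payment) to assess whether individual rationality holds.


Step 1: Surplus = value - payment = 372 - 272 = 100
Step 2: IR is satisfied (surplus >= 0)

100


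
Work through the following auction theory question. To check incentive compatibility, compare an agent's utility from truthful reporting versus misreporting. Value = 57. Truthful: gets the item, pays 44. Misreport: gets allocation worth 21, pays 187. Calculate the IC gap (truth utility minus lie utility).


Step 1: U(truth) = value - payment = 57 - 44 = 13
Step 2: U(lie) = allocation - payment = 21 - 187 = -166
Step 3: IC gap = 13 - (-166) = 179

179


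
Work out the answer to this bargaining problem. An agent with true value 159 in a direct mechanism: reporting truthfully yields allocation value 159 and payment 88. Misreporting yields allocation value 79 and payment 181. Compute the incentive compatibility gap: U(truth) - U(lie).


Step 1: U(truth) = value - payment = 159 - 88 = 71
Step 2: U(lie) = allocation - payment = 79 - 181 = -102
Step 3: IC gap = 71 - (-102) = 173

173


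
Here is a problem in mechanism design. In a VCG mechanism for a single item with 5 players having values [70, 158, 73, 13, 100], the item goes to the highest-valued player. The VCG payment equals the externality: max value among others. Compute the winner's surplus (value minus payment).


Step 1: The winner is the agent with the highest value: agent 1 with value 158
Step 2: Values of other agents: [70, 73, 13, 100]
Step 3: VCG payment = max of others' values = 100
Step 4: Surplus = 158 - 100 = 58

58


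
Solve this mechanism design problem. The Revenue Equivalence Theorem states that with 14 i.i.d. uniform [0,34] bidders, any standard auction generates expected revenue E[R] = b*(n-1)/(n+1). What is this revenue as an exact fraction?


Step 1: By Revenue Equivalence, expected revenue = b*(n-1)/(n+1)
Step 2: Substituting n = 14, b = 34
Step 3: Revenue = 34*(14-1)/(14+1) = 34*13/15
Step 4: Revenue = 442/15

442/15


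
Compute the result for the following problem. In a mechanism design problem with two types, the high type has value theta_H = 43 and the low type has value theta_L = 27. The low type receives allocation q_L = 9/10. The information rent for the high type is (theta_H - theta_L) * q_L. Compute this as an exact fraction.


Step 1: theta_H - theta_L = 43 - 27 = 16
Step 2: Information rent = (theta_H - theta_L) * q_L
Step 3: = 16 * 9/10
Step 4: = 72/5

72/5


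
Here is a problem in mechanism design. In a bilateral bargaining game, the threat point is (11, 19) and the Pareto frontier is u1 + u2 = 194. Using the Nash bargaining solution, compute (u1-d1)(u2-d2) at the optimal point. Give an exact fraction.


Step 1: The Nash solution splits surplus symmetrically above the disagreement point
Step 2: u1 = (total + d1 - d2)/2 = (194 + 11 - 19)/2 = 93
Step 3: u2 = (total - d1 + d2)/2 = (194 - 11 + 19)/2 = 101
Step 4: Nash product = (93 - 11) * (101 - 19)
Step 5: = 82 * 82 = 6724

6724


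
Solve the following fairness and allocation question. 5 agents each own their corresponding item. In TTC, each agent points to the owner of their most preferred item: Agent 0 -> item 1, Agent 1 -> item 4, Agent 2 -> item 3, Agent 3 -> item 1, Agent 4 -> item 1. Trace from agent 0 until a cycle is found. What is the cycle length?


Step 1: Trace the pointer graph from agent 0: 0 -> 1 -> 4 -> 1
Step 2: A cycle is detected when we revisit agent 1
Step 3: The cycle is: 1 -> 4 -> 1
Step 4: Cycle length = 2

2


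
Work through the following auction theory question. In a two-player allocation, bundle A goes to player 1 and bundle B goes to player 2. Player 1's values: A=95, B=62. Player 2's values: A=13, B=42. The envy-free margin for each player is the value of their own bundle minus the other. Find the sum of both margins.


Step 1: Player 1's margin = v1(A) - v1(B) = 95 - 62 = 33
Step 2: Player 2's margin = v2(B) - v2(A) = 42 - 13 = 29
Step 3: Total margin = 33 + 29 = 62

62


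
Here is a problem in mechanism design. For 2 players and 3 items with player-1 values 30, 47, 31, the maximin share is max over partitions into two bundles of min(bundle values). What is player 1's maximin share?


Step 1: Item values = 30, 47, 31
Step 2: Enumerate all 2-bundle partitions and take the smaller bundle:
  Partition 1: {30} vs {47,31} -> bundles 30, 78; min = 30
  Partition 2: {47} vs {30,31} -> bundles 47, 61; min = 47
  Partition 3: {31} vs {30,47} -> bundles 31, 77; min = 31
Step 3: MMS = max(30, 47, 31) = 47

47


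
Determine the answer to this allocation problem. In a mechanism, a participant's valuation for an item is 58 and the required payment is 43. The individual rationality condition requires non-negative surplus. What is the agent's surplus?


Step 1: Surplus = value - payment = 58 - 43 = 15
Step 2: IR is satisfied (surplus >= 0)

15


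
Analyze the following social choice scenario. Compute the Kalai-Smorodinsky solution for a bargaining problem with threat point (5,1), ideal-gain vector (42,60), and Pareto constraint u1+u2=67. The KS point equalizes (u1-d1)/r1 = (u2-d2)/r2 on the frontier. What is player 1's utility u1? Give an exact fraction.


Step 1: At the KS point, (u1-d1)/r1 = (u2-d2)/r2 = t and u1+u2 = 67
Step 2: u1 = d1 + r1*t and u2 = d2 + r2*t, so (d1 + r1*t) + (d2 + r2*t) = 67
Step 3: t = (67 - 5 - 1)/(42 + 60) = 61/102
Step 4: u1 = d1 + r1*t = 5 + 42 * 61/102 = 512/17
Step 5: (Check: u2 = d2 + r2*t = 627/17; u1+u2 = 512/17 + 627/17 = 67, on the frontier.)

512/17


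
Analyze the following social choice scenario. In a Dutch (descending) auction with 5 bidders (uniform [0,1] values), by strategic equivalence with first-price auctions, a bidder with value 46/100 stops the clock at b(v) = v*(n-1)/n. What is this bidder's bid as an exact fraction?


Step 1: Dutch auctions are strategically equivalent to first-price auctions
Step 2: The equilibrium bid is b(v) = v*(n-1)/n
Step 3: b = 23/50 * 4/5
Step 4: b = 46/125

46/125


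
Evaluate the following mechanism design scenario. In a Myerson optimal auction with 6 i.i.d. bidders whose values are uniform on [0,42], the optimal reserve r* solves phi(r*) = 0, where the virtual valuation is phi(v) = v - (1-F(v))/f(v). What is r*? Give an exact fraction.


Step 1: For U[0,42], F(v) = v/42 and f(v) = 1/42
Step 2: phi(v) = v - (1 - v/42)/(1/42) = v - (42 - v) = 2v - 42
Step 3: Set phi(r*) = 0: 2r* - 42 = 0
Step 4: r* = 42/2 = 21 (the number of bidders n = 6 does not enter)

21


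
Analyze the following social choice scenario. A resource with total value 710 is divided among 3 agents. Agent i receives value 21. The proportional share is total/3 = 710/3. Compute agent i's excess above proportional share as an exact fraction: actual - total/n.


Step 1: Proportional share = 710/3
Step 2: Agent's actual allocation = 21
Step 3: Excess = 21 - 710/3 = -647/3

-647/3


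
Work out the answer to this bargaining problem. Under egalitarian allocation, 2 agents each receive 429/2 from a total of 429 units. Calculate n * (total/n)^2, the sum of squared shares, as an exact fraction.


Step 1: Each agent's share = 429/2
Step 2: Square of each share = (429/2)^2 = 184041/4
Step 3: Sum of squares = 2 * 184041/4 = 184041/2

184041/2


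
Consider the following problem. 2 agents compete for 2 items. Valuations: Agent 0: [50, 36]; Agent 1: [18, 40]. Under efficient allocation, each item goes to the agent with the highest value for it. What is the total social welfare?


Step 1: For each item, find the maximum value among all agents.
Step 2: Item 0 -> Agent 0 (value 50)
Step 3: Item 1 -> Agent 1 (value 40)
Step 4: Total welfare = 50 + 40 = 90

90


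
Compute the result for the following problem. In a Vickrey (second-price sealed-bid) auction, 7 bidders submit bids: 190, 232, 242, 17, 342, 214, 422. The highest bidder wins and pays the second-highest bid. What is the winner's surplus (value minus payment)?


Step 1: Sort bids in descending order: 422, 342, 242, 232, 214, 190, 17
Step 2: The winning bid is the highest: 422
Step 3: The payment equals the second-highest bid: 342
Step 4: Surplus = winner's bid - payment = 422 - 342 = 80

80


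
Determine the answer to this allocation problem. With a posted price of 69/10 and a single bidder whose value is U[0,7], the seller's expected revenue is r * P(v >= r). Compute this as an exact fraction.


Step 1: Posted price r = 69/10, value support [0,7]
Step 2: P(v >= r) = (7 - 69/10)/7 = 1/70
Step 3: Expected revenue = r * P(v >= r) = 69/10 * 1/70
Step 4: Revenue = 69/700

69/700


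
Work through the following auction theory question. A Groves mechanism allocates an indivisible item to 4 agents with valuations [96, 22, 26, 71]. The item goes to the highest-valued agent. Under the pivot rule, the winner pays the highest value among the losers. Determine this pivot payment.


Step 1: The efficient winner is agent 0 with value 96
Step 2: Other agents' values: [22, 26, 71]
Step 3: Pivot payment = max(others) = 71
Step 4: The winner pays 71

71


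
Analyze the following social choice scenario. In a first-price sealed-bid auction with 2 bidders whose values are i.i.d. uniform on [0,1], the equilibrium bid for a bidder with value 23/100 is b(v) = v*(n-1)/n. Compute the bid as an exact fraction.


Step 1: The symmetric BNE bidding function is b(v) = v * (n-1) / n
Step 2: Substitute v = 23/100 and n = 2
Step 3: b = 23/100 * 1/2
Step 4: b = 23/200

23/200


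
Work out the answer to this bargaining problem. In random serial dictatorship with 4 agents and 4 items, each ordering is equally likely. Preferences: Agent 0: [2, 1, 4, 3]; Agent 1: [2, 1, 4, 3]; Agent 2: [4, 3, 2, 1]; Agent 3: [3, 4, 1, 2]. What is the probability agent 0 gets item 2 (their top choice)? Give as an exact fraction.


Step 1: Agent 0 wants item 2
Step 2: There are 24 possible orderings of agents
Step 3: In 12 orderings, agent 0 gets item 2
Step 4: Probability = 12/24 = 1/2

1/2


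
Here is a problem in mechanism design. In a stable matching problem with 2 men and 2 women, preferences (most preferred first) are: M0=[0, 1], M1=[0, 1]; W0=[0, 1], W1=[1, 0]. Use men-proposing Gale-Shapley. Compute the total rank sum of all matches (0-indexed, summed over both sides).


Step 1: Run Gale-Shapley (men propose, women hold best offer):
  M0 proposes to W0; she accepts
  M1 proposes to W0; rejected
  M1 proposes to W1; she accepts
Step 2: Final matching: W0-M0, W1-M1
Step 3: 0-indexed ranks (man's rank of his match, then woman's): 0 + 0 + 1 + 0
Step 4: Total rank sum = 1

1


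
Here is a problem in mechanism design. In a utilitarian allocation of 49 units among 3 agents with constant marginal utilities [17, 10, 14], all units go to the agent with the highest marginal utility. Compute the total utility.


Step 1: The marginal utilities are [17, 10, 14]
Step 2: The highest marginal utility is 17
Step 3: All 49 units go to that agent
Step 4: Total utility = 17 * 49 = 833

833
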